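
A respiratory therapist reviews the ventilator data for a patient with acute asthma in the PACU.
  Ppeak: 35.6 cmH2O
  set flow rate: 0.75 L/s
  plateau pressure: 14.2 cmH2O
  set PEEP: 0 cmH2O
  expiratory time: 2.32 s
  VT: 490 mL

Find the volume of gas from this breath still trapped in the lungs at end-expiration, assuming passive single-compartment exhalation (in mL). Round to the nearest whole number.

46

R = (PIP − Pplat)/V̇ = (35.6 − 14.2) / 0.75 = 21.4/0.75 = 28.533 cmH2O·s/L.
C = Vt/(Pplat − PEEP) = 490.0 / (14.2 − 0) = 490.0/14.2 = 34.507 mL/cmH2O.
τ = R × C = 28.533 × 0.03451 L/cmH2O = 0.9847 s.
Fraction remaining = e^(−Te/τ) = e^(−2.32/0.9847) = 0.09479.
Trapped volume = 490.0 × 0.09479 = 46.447 mL.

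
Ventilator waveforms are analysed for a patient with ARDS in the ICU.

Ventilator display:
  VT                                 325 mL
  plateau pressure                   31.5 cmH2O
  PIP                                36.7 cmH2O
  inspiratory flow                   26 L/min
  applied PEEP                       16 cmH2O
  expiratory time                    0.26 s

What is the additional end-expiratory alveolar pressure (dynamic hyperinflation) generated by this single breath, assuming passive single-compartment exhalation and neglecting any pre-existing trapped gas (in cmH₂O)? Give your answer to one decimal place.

5.5

Flow: 26 L/min ÷ 60 = 0.4333 L/s.
R = (PIP − Pplat)/V̇ = (36.7 − 31.5) / 0.4333 = 5.2/0.4333 = 12.001 cmH2O·s/L.
C = Vt/(Pplat − PEEP) = 325.0 / (31.5 − 16) = 325.0/15.5 = 20.968 mL/cmH2O.
τ = R × C = 12.001 × 0.02097 L/cmH2O = 0.2517 s.
Fraction remaining = e^(−Te/τ) = e^(−0.26/0.2517) = 0.3559; trapped volume = 325.0 × 0.3559 = 115.67 mL.
Additional alveolar pressure from trapping ≈ V_trapped / C = 115.67 / 20.968 = 5.517 cmH2O.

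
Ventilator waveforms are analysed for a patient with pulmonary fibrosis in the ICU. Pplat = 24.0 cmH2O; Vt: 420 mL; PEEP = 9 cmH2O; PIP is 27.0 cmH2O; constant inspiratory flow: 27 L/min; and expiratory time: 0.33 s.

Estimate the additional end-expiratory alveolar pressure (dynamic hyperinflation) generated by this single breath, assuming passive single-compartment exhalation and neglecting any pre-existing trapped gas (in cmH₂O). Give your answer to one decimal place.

Flow: 27 L/min ÷ 60 = 0.45 L/s.
R = (PIP − Pplat)/V̇ = (27.0 − 24.0) / 0.45 = 3.0/0.45 = 6.667 cmH2O·s/L.
C = Vt/(Pplat − PEEP) = 420.0 / (24.0 − 9) = 420.0/15.0 = 28.0 mL/cmH2O.
τ = R × C = 6.667 × 0.028 L/cmH2O = 0.1867 s.
Fraction remaining = e^(−Te/τ) = e^(−0.33/0.1867) = 0.1708; trapped volume = 420.0 × 0.1708 = 71.736 mL.
Additional alveolar pressure from trapping ≈ V_trapped / C = 71.736 / 28.0 = 2.562 cmH2O.

2.6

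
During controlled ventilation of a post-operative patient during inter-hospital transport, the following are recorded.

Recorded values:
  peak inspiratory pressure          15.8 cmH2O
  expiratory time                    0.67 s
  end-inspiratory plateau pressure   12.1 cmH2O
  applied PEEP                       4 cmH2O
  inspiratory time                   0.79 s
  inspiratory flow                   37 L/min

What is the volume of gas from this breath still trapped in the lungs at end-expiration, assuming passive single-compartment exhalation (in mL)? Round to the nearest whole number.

76

Flow: 37 L/min ÷ 60 = 0.6167 L/s.
Vt = flow × Ti = 0.6167 L/s × 0.79 s × 1000 mL/L = 487.19 mL.
R = (PIP − Pplat)/V̇ = (15.8 − 12.1) / 0.6167 = 3.7/0.6167 = 6.0 cmH2O·s/L.
C = Vt/(Pplat − PEEP) = 487.19 / (12.1 − 4) = 487.19/8.1 = 60.147 mL/cmH2O.
τ = R × C = 6.0 × 0.06015 L/cmH2O = 0.3609 s.
Fraction remaining = e^(−Te/τ) = e^(−0.67/0.3609) = 0.1562.
Trapped volume = 487.19 × 0.1562 = 76.099 mL.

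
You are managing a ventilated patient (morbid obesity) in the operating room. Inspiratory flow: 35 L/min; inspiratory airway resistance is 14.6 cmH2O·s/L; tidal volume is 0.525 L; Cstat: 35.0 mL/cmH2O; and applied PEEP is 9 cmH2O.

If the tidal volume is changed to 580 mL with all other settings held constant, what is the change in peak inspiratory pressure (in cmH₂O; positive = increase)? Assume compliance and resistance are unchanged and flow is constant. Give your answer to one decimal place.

PIP = Vt/C + R·V̇ + PEEP (constant-flow equation of motion).
Only the elastic term changes: ΔPIP = ΔVt / C = (580 − 525) / 35.0 = 1.571 cmH2O.

1.6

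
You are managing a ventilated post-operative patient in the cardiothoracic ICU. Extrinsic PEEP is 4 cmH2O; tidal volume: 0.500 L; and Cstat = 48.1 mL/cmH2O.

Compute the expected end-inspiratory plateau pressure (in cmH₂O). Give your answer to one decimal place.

14.4

Pplat = PEEP + Vt / Cstat = 4 + 500 / 48.1 = 4 + 10.395 = 14.395 cmH2O.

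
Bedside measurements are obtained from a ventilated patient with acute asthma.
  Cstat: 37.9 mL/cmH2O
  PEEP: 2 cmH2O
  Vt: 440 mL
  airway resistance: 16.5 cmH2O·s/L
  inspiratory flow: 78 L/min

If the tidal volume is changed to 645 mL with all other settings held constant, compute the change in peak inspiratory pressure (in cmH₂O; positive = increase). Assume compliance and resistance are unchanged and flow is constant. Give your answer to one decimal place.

5.4

PIP = Vt/C + R·V̇ + PEEP (constant-flow equation of motion).
Only the elastic term changes: ΔPIP = ΔVt / C = (645 − 440) / 37.9 = 5.409 cmH2O.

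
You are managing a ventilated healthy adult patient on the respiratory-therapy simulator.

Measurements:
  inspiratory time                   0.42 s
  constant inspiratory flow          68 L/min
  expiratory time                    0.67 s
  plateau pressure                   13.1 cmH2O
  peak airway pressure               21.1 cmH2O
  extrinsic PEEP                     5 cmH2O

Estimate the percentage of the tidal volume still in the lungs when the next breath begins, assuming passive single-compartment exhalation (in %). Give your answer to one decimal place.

19.9

Flow: 68 L/min ÷ 60 = 1.1333 L/s.
Vt = flow × Ti = 1.1333 L/s × 0.42 s × 1000 mL/L = 475.99 mL.
R = (PIP − Pplat)/V̇ = (21.1 − 13.1) / 1.1333 = 8.0/1.1333 = 7.059 cmH2O·s/L.
C = Vt/(Pplat − PEEP) = 475.99 / (13.1 − 5) = 475.99/8.1 = 58.764 mL/cmH2O.
τ = R × C = 7.059 × 0.05876 L/cmH2O = 0.4148 s.
Fraction remaining at end-expiration = e^(−Te/τ) = e^(−0.67/0.4148) = 0.1988 → 19.88%.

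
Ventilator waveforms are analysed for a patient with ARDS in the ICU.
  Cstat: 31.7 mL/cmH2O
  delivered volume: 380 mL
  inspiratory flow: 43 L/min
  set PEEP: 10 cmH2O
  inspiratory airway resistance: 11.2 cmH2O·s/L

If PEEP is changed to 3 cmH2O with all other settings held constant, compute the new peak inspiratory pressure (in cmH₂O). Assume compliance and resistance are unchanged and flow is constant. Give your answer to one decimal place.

Flow: 43 L/min ÷ 60 = 0.7167 L/s.
PIP = Vt/C + R·V̇ + PEEP (constant-flow equation of motion).
Only the baseline term changes: ΔPIP = ΔPEEP = 3 − 10 = -7.0 cmH2O.
Original PIP = 380/31.7 + 11.2×0.7167 + 10 = 30.014 cmH2O; new PIP = 30.014 + (-7.0) = 23.014 cmH2O.

23.0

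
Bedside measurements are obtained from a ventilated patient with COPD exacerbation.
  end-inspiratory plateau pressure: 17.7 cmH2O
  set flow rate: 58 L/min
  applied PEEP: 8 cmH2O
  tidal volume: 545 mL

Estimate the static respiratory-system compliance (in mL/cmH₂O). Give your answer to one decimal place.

Cstat = Vt / (Pplat − PEEP) = 545 / (17.7 − 8) = 545 / 9.7 = 56.186 mL/cmH2O.

56.2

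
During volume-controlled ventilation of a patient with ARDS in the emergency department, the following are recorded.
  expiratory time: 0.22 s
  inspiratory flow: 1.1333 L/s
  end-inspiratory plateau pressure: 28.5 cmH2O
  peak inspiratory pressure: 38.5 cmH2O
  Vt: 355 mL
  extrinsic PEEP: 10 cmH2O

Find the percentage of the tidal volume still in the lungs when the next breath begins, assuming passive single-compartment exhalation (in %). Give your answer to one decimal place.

R = (PIP − Pplat)/V̇ = (38.5 − 28.5) / 1.1333 = 10.0/1.1333 = 8.824 cmH2O·s/L.
C = Vt/(Pplat − PEEP) = 355.0 / (28.5 − 10) = 355.0/18.5 = 19.189 mL/cmH2O.
τ = R × C = 8.824 × 0.01919 L/cmH2O = 0.1693 s.
Fraction remaining at end-expiration = e^(−Te/τ) = e^(−0.22/0.1693) = 0.2727 → 27.27%.

27.3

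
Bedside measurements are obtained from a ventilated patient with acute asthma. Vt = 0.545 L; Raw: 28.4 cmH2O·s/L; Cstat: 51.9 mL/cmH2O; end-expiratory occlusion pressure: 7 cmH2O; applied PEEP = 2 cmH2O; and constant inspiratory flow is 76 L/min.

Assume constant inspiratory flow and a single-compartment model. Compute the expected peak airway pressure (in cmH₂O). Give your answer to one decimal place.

Flow: 76 L/min ÷ 60 = 1.2667 L/s.
Total PEEP = 7 cmH2O (set 2 + intrinsic 5); this is the baseline alveolar pressure.
Equation of motion (constant flow): PIP = Vt/C + R·V̇ + PEEP.
PIP = 545/51.9 + 28.4×1.2667 + 7 = 10.501 + 35.974 + 7 = 53.475 cmH2O.

53.5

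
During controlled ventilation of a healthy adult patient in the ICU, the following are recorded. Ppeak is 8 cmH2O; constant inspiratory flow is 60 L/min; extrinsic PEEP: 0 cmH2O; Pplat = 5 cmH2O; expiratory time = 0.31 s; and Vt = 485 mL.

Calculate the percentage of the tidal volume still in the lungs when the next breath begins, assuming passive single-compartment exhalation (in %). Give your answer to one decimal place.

Flow: 60 L/min ÷ 60 = 1 L/s.
R = (PIP − Pplat)/V̇ = (8 − 5) / 1 = 3.0/1 = 3.0 cmH2O·s/L.
C = Vt/(Pplat − PEEP) = 485.0 / (5 − 0) = 485.0/5.0 = 97.0 mL/cmH2O.
τ = R × C = 3.0 × 0.097 L/cmH2O = 0.291 s.
Fraction remaining at end-expiration = e^(−Te/τ) = e^(−0.31/0.291) = 0.3446 → 34.46%.

34.5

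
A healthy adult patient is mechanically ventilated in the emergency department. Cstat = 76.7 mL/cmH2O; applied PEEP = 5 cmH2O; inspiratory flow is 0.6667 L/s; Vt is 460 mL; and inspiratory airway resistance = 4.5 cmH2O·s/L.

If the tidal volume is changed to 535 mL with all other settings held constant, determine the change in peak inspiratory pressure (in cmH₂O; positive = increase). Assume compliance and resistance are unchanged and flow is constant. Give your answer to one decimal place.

PIP = Vt/C + R·V̇ + PEEP (constant-flow equation of motion).
Only the elastic term changes: ΔPIP = ΔVt / C = (535 − 460) / 76.7 = 0.9778 cmH2O.

1.0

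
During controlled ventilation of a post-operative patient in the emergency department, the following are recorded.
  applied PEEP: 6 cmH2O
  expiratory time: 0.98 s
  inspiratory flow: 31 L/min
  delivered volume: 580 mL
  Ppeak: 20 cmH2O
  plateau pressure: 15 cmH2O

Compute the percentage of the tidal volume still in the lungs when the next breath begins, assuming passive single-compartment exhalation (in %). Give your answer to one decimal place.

Flow: 31 L/min ÷ 60 = 0.5167 L/s.
R = (PIP − Pplat)/V̇ = (20 − 15) / 0.5167 = 5.0/0.5167 = 9.677 cmH2O·s/L.
C = Vt/(Pplat − PEEP) = 580.0 / (15 − 6) = 580.0/9.0 = 64.444 mL/cmH2O.
τ = R × C = 9.677 × 0.06444 L/cmH2O = 0.6236 s.
Fraction remaining at end-expiration = e^(−Te/τ) = e^(−0.98/0.6236) = 0.2077 → 20.77%.

20.8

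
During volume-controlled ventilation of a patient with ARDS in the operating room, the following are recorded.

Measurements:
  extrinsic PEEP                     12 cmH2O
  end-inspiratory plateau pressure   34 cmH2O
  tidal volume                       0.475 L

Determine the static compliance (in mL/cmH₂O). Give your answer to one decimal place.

21.6

Cstat = Vt / (Pplat − PEEP) = 475 / (34 − 12) = 475 / 22.0 = 21.591 mL/cmH2O.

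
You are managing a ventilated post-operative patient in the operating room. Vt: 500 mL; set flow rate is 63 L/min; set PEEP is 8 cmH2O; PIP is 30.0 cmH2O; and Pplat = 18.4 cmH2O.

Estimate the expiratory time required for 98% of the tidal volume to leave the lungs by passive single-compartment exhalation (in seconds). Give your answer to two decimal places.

Flow: 63 L/min ÷ 60 = 1.05 L/s.
R = (PIP − Pplat)/V̇ = (30.0 − 18.4) / 1.05 = 11.6/1.05 = 11.048 cmH2O·s/L.
C = Vt/(Pplat − PEEP) = 500.0 / (18.4 − 8) = 500.0/10.4 = 48.077 mL/cmH2O.
τ = R × C = 11.048 × 0.04808 L/cmH2O = 0.5312 s.
t = −τ·ln(1 − 0.98) = −0.5312·ln(0.02) = 2.078 s.

2.08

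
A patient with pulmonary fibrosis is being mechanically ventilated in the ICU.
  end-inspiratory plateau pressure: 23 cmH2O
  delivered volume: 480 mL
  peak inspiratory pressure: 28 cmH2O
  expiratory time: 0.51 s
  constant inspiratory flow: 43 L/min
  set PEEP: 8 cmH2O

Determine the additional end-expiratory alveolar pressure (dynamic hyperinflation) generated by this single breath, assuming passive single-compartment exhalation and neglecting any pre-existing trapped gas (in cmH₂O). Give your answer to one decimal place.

Flow: 43 L/min ÷ 60 = 0.7167 L/s.
R = (PIP − Pplat)/V̇ = (28 − 23) / 0.7167 = 5.0/0.7167 = 6.976 cmH2O·s/L.
C = Vt/(Pplat − PEEP) = 480.0 / (23 − 8) = 480.0/15.0 = 32.0 mL/cmH2O.
τ = R × C = 6.976 × 0.032 L/cmH2O = 0.2232 s.
Fraction remaining = e^(−Te/τ) = e^(−0.51/0.2232) = 0.1018; trapped volume = 480.0 × 0.1018 = 48.864 mL.
Additional alveolar pressure from trapping ≈ V_trapped / C = 48.864 / 32.0 = 1.527 cmH2O.

1.5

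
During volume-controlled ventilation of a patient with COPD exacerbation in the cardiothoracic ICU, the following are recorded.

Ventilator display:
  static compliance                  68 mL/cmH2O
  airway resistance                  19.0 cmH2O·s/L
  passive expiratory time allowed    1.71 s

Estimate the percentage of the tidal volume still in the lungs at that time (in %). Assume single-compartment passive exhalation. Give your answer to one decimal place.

26.6

τ = R × C = 19.0 × 68 mL/cmH2O = 19.0 × 0.068 L/cmH2O = 1.292 s.
Passive exhalation: V(t)/V₀ = e^(−t/τ) = e^(−1.71/1.292) = 0.2662.
Fraction remaining = 0.2662 → 26.62%.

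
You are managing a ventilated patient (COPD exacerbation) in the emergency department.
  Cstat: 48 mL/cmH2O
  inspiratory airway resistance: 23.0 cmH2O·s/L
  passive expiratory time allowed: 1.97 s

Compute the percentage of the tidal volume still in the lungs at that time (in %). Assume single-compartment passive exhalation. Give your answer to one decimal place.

τ = R × C = 23.0 × 48 mL/cmH2O = 23.0 × 0.048 L/cmH2O = 1.104 s.
Passive exhalation: V(t)/V₀ = e^(−t/τ) = e^(−1.97/1.104) = 0.1679.
Fraction remaining = 0.1679 → 16.79%.

16.8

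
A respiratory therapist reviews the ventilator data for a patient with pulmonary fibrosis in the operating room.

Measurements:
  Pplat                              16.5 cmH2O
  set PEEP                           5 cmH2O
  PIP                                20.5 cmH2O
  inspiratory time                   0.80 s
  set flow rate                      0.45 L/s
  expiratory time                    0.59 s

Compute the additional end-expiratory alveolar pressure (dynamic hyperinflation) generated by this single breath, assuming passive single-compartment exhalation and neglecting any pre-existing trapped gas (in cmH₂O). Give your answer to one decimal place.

1.4

Vt = flow × Ti = 0.45 L/s × 0.80 s × 1000 mL/L = 360.0 mL.
R = (PIP − Pplat)/V̇ = (20.5 − 16.5) / 0.45 = 4.0/0.45 = 8.889 cmH2O·s/L.
C = Vt/(Pplat − PEEP) = 360.0 / (16.5 − 5) = 360.0/11.5 = 31.304 mL/cmH2O.
τ = R × C = 8.889 × 0.0313 L/cmH2O = 0.2782 s.
Fraction remaining = e^(−Te/τ) = e^(−0.59/0.2782) = 0.1199; trapped volume = 360.0 × 0.1199 = 43.164 mL.
Additional alveolar pressure from trapping ≈ V_trapped / C = 43.164 / 31.304 = 1.379 cmH2O.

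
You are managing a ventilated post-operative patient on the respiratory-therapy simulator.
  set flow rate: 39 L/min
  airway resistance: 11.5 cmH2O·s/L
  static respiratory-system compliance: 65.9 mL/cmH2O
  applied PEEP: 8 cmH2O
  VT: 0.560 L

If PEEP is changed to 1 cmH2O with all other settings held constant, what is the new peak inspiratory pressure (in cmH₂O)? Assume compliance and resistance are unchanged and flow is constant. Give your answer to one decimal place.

17.0

Flow: 39 L/min ÷ 60 = 0.65 L/s.
PIP = Vt/C + R·V̇ + PEEP (constant-flow equation of motion).
Only the baseline term changes: ΔPIP = ΔPEEP = 1 − 8 = -7.0 cmH2O.
Original PIP = 560/65.9 + 11.5×0.65 + 8 = 23.973 cmH2O; new PIP = 23.973 + (-7.0) = 16.973 cmH2O.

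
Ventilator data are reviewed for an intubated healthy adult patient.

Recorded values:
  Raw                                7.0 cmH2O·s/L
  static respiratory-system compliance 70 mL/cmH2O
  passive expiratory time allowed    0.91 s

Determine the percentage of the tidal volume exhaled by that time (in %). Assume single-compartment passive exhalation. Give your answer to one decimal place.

84.4

τ = R × C = 7.0 × 70 mL/cmH2O = 7.0 × 0.070 L/cmH2O = 0.49 s.
Passive exhalation: V(t)/V₀ = e^(−t/τ) = e^(−0.91/0.49) = 0.1561.
Fraction exhaled = 1 − 0.1561 = 0.8439 → 84.39%.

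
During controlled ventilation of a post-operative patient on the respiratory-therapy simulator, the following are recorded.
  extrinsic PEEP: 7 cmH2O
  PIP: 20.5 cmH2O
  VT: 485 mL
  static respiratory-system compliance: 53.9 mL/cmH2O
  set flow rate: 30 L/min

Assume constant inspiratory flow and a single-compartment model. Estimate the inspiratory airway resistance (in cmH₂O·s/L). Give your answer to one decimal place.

9.0

Flow: 30 L/min ÷ 60 = 0.5 L/s.
Equation of motion (constant flow): PIP = Vt/C + R·V̇ + PEEP.
R·V̇ = PIP − Vt/C − PEEP = 20.5 − 485/53.9 − 7 = 20.5 − 8.998 − 7 = 4.502 cmH2O.
R = 4.502 / 0.5 = 9.004 cmH2O·s/L.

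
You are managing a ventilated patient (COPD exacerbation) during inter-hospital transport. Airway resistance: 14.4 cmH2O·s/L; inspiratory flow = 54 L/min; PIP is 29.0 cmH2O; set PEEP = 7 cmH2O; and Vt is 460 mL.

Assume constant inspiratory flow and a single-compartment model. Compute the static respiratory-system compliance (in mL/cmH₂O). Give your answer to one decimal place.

50.9

Flow: 54 L/min ÷ 60 = 0.9 L/s.
Equation of motion (constant flow): PIP = Vt/C + R·V̇ + PEEP.
Vt/C = PIP − R·V̇ − PEEP = 29.0 − 14.4×0.9 − 7 = 29.0 − 12.96 − 7 = 9.04 cmH2O.
C = Vt / 9.04 = 460 / 9.04 = 50.885 mL/cmH2O.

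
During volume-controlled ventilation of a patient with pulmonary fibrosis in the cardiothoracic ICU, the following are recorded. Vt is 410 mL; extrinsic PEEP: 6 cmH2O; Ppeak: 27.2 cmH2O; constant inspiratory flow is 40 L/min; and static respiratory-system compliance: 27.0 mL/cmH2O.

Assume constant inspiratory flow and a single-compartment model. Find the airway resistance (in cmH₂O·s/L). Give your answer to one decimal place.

9.0

Flow: 40 L/min ÷ 60 = 0.6667 L/s.
Equation of motion (constant flow): PIP = Vt/C + R·V̇ + PEEP.
R·V̇ = PIP − Vt/C − PEEP = 27.2 − 410/27.0 − 6 = 27.2 − 15.185 − 6 = 6.015 cmH2O.
R = 6.015 / 0.6667 = 9.022 cmH2O·s/L.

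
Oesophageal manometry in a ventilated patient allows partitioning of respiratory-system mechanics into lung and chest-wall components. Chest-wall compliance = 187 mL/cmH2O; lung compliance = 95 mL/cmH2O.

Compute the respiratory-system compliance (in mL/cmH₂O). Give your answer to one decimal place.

63.0

Lung and chest wall are elastances in series: 1/Crs = 1/CL + 1/Ccw.
1/Crs = 1/95 + 1/187 = 0.01587.
Crs = 63.012 mL/cmH2O.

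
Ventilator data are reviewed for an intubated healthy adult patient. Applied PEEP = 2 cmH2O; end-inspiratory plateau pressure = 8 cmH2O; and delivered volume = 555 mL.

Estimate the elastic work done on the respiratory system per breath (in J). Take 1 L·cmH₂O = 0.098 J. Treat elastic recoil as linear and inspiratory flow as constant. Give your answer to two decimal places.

Elastic work ≈ ½ × (Pplat − PEEP) × Vt = 0.5 × (8 − 2) × 0.555 L = 0.5 × 6.0 × 0.555 = 1.665 L·cmH2O.
× 0.098 J/(L·cmH2O) → 0.1632 J.

0.16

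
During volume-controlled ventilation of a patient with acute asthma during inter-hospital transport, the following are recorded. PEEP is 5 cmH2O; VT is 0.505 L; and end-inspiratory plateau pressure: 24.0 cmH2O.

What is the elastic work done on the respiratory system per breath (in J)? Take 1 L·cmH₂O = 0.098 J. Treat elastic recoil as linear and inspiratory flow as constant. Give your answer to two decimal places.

Elastic work ≈ ½ × (Pplat − PEEP) × Vt = 0.5 × (24.0 − 5) × 0.505 L = 0.5 × 19.0 × 0.505 = 4.798 L·cmH2O.
× 0.098 J/(L·cmH2O) → 0.4702 J.

0.47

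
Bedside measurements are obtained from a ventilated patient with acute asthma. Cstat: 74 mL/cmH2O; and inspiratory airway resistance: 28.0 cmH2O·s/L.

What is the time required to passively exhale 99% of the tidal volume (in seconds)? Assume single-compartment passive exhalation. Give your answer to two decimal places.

τ = R × C = 28.0 × 74 mL/cmH2O = 28.0 × 0.074 L/cmH2O = 2.072 s.
Exhaled fraction f = 1 − e^(−t/τ) → t = −τ·ln(1 − f) = −2.072·ln(0.01) = 9.542 s.

9.54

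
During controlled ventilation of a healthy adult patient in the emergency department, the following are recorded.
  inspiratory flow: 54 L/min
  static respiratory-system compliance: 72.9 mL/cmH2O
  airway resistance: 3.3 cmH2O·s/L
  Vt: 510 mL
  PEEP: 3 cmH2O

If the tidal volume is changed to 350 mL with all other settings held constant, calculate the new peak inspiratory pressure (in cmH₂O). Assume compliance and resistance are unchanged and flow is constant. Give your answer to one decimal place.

Flow: 54 L/min ÷ 60 = 0.9 L/s.
PIP = Vt/C + R·V̇ + PEEP (constant-flow equation of motion).
Only the elastic term changes: ΔPIP = ΔVt / C = (350 − 510) / 72.9 = -2.195 cmH2O.
Original PIP = 510/72.9 + 3.3×0.9 + 3 = 12.966 cmH2O; new PIP = 12.966 + (-2.195) = 10.771 cmH2O.

10.8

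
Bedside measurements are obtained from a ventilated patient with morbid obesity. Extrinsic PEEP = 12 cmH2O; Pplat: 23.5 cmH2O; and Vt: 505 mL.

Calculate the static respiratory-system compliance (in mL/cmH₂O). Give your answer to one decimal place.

Cstat = Vt / (Pplat − PEEP) = 505 / (23.5 − 12) = 505 / 11.5 = 43.913 mL/cmH2O.

43.9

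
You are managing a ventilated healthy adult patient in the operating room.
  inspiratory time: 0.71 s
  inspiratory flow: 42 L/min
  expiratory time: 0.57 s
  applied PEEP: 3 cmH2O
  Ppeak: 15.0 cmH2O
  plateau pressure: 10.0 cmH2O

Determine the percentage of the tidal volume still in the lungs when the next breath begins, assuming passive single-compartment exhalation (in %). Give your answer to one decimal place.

32.5

Flow: 42 L/min ÷ 60 = 0.7 L/s.
Vt = flow × Ti = 0.7 L/s × 0.71 s × 1000 mL/L = 497.0 mL.
R = (PIP − Pplat)/V̇ = (15.0 − 10.0) / 0.7 = 5.0/0.7 = 7.143 cmH2O·s/L.
C = Vt/(Pplat − PEEP) = 497.0 / (10.0 − 3) = 497.0/7.0 = 71.0 mL/cmH2O.
τ = R × C = 7.143 × 0.071 L/cmH2O = 0.5072 s.
Fraction remaining at end-expiration = e^(−Te/τ) = e^(−0.57/0.5072) = 0.325 → 32.5%.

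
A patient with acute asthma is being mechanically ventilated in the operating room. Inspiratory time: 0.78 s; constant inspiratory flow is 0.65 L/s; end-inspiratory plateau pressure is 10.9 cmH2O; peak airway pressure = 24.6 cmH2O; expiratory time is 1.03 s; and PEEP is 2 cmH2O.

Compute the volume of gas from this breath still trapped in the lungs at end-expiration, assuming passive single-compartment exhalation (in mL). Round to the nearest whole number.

215

Vt = flow × Ti = 0.65 L/s × 0.78 s × 1000 mL/L = 507.0 mL.
R = (PIP − Pplat)/V̇ = (24.6 − 10.9) / 0.65 = 13.7/0.65 = 21.077 cmH2O·s/L.
C = Vt/(Pplat − PEEP) = 507.0 / (10.9 − 2) = 507.0/8.9 = 56.966 mL/cmH2O.
τ = R × C = 21.077 × 0.05697 L/cmH2O = 1.201 s.
Fraction remaining = e^(−Te/τ) = e^(−1.03/1.201) = 0.4242.
Trapped volume = 507.0 × 0.4242 = 215.07 mL.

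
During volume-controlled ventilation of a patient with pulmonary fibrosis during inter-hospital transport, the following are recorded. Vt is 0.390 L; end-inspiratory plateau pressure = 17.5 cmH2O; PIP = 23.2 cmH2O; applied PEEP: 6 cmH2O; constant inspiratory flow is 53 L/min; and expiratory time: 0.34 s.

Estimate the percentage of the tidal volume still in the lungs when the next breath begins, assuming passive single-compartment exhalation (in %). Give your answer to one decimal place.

Flow: 53 L/min ÷ 60 = 0.8833 L/s.
R = (PIP − Pplat)/V̇ = (23.2 − 17.5) / 0.8833 = 5.7/0.8833 = 6.453 cmH2O·s/L.
C = Vt/(Pplat − PEEP) = 390.0 / (17.5 − 6) = 390.0/11.5 = 33.913 mL/cmH2O.
τ = R × C = 6.453 × 0.03391 L/cmH2O = 0.2188 s.
Fraction remaining at end-expiration = e^(−Te/τ) = e^(−0.34/0.2188) = 0.2114 → 21.14%.

21.1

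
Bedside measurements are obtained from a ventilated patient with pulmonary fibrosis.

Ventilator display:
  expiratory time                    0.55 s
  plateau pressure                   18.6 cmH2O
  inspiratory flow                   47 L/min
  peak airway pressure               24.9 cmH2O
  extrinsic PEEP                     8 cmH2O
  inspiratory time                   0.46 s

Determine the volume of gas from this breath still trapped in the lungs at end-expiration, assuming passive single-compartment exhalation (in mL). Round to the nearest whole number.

Flow: 47 L/min ÷ 60 = 0.7833 L/s.
Vt = flow × Ti = 0.7833 L/s × 0.46 s × 1000 mL/L = 360.32 mL.
R = (PIP − Pplat)/V̇ = (24.9 − 18.6) / 0.7833 = 6.3/0.7833 = 8.043 cmH2O·s/L.
C = Vt/(Pplat − PEEP) = 360.32 / (18.6 − 8) = 360.32/10.6 = 33.992 mL/cmH2O.
τ = R × C = 8.043 × 0.03399 L/cmH2O = 0.2734 s.
Fraction remaining = e^(−Te/τ) = e^(−0.55/0.2734) = 0.1338.
Trapped volume = 360.32 × 0.1338 = 48.211 mL.

48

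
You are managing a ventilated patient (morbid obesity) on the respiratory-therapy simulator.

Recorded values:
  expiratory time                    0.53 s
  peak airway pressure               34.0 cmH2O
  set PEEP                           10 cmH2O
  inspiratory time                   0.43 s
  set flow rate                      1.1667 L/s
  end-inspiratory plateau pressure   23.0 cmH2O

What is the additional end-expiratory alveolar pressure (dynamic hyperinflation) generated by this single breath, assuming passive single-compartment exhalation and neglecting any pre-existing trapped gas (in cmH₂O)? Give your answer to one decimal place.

3.0

Vt = flow × Ti = 1.1667 L/s × 0.43 s × 1000 mL/L = 501.68 mL.
R = (PIP − Pplat)/V̇ = (34.0 − 23.0) / 1.1667 = 11.0/1.1667 = 9.428 cmH2O·s/L.
C = Vt/(Pplat − PEEP) = 501.68 / (23.0 − 10) = 501.68/13.0 = 38.591 mL/cmH2O.
τ = R × C = 9.428 × 0.03859 L/cmH2O = 0.3638 s.
Fraction remaining = e^(−Te/τ) = e^(−0.53/0.3638) = 0.233; trapped volume = 501.68 × 0.233 = 116.89 mL.
Additional alveolar pressure from trapping ≈ V_trapped / C = 116.89 / 38.591 = 3.029 cmH2O.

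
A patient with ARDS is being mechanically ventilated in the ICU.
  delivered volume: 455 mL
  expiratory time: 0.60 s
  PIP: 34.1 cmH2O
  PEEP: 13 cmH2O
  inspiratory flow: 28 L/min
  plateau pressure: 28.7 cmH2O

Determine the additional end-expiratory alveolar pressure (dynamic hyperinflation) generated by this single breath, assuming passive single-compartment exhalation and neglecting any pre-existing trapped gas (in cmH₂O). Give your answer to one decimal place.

Flow: 28 L/min ÷ 60 = 0.4667 L/s.
R = (PIP − Pplat)/V̇ = (34.1 − 28.7) / 0.4667 = 5.4/0.4667 = 11.571 cmH2O·s/L.
C = Vt/(Pplat − PEEP) = 455.0 / (28.7 − 13) = 455.0/15.7 = 28.981 mL/cmH2O.
τ = R × C = 11.571 × 0.02898 L/cmH2O = 0.3353 s.
Fraction remaining = e^(−Te/τ) = e^(−0.60/0.3353) = 0.1671; trapped volume = 455.0 × 0.1671 = 76.031 mL.
Additional alveolar pressure from trapping ≈ V_trapped / C = 76.031 / 28.981 = 2.623 cmH2O.

2.6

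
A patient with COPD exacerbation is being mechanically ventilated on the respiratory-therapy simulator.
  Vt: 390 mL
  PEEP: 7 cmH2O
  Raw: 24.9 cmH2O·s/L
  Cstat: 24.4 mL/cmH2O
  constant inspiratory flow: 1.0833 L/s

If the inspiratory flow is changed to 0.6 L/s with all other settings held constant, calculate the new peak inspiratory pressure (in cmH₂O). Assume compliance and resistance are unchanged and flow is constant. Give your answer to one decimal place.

PIP = Vt/C + R·V̇ + PEEP (constant-flow equation of motion).
Only the resistive term changes: ΔPIP = R × ΔV̇ = 24.9 × (0.6 − 1.0833) = 24.9 × -0.4833 = -12.034 cmH2O.
Original PIP = 390/24.4 + 24.9×1.0833 + 7 = 49.958 cmH2O; new PIP = 49.958 + (-12.034) = 37.924 cmH2O.

37.9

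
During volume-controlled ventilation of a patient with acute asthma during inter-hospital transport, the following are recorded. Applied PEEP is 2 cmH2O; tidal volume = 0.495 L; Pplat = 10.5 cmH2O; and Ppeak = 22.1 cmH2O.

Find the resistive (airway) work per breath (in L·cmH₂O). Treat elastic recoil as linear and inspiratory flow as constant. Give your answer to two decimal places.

5.74

With constant inspiratory flow the resistive pressure is constant at PIP − Pplat = 22.1 − 10.5 = 11.6 cmH2O, so resistive work = 11.6 × 0.495 = 5.742 L·cmH2O.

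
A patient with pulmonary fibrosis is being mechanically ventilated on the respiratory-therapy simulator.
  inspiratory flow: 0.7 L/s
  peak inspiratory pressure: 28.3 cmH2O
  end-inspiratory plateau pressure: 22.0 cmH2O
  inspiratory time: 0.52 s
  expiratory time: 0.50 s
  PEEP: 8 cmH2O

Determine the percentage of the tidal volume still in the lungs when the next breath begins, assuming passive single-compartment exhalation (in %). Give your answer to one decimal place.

11.8

Vt = flow × Ti = 0.7 L/s × 0.52 s × 1000 mL/L = 364.0 mL.
R = (PIP − Pplat)/V̇ = (28.3 − 22.0) / 0.7 = 6.3/0.7 = 9.0 cmH2O·s/L.
C = Vt/(Pplat − PEEP) = 364.0 / (22.0 − 8) = 364.0/14.0 = 26.0 mL/cmH2O.
τ = R × C = 9.0 × 0.026 L/cmH2O = 0.234 s.
Fraction remaining at end-expiration = e^(−Te/τ) = e^(−0.50/0.234) = 0.118 → 11.8%.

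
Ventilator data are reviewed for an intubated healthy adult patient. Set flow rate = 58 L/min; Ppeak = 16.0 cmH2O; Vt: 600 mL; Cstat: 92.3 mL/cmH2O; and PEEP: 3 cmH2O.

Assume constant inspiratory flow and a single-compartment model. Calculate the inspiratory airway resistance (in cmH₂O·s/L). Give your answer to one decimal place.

Flow: 58 L/min ÷ 60 = 0.9667 L/s.
Equation of motion (constant flow): PIP = Vt/C + R·V̇ + PEEP.
R·V̇ = PIP − Vt/C − PEEP = 16.0 − 600/92.3 − 3 = 16.0 − 6.501 − 3 = 6.499 cmH2O.
R = 6.499 / 0.9667 = 6.723 cmH2O·s/L.

6.7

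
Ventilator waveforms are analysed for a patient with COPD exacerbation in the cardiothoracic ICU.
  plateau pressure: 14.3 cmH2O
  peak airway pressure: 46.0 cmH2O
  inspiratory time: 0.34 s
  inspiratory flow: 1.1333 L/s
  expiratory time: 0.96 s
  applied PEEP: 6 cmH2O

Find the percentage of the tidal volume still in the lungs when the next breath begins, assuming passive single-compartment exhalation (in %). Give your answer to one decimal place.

47.7

Vt = flow × Ti = 1.1333 L/s × 0.34 s × 1000 mL/L = 385.32 mL.
R = (PIP − Pplat)/V̇ = (46.0 − 14.3) / 1.1333 = 31.7/1.1333 = 27.971 cmH2O·s/L.
C = Vt/(Pplat − PEEP) = 385.32 / (14.3 − 6) = 385.32/8.3 = 46.424 mL/cmH2O.
τ = R × C = 27.971 × 0.04642 L/cmH2O = 1.298 s.
Fraction remaining at end-expiration = e^(−Te/τ) = e^(−0.96/1.298) = 0.4773 → 47.73%.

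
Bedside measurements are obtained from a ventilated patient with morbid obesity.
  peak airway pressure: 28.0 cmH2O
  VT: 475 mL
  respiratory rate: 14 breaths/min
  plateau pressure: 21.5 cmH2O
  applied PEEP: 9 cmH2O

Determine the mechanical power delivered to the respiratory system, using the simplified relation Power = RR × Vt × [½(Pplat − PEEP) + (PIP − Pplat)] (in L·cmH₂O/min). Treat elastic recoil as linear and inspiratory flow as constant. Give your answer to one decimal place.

Per-breath work = Vt × [½(Pplat−PEEP) + (PIP−Pplat)] = 0.475 × [0.5×12.5 + 6.5] = 0.475 × 12.75 = 6.056 L·cmH2O.
Power = 14 × 6.056 = 84.784 L·cmH2O/min.

84.8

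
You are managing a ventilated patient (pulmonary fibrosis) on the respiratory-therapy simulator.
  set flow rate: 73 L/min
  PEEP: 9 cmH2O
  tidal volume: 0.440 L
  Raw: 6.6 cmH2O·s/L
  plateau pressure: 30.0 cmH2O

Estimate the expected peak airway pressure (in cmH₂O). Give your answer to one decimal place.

38.0

Flow: 73 L/min ÷ 60 = 1.2167 L/s.
PIP = Pplat + Raw × flow = 30.0 + 6.6 × 1.2167 = 30.0 + 8.03 = 38.03 cmH2O.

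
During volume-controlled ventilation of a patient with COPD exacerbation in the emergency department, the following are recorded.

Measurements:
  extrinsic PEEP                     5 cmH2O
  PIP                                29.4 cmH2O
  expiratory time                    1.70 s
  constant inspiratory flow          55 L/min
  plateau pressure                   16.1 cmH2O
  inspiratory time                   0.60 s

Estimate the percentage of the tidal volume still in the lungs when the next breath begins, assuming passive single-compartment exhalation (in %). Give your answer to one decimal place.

Flow: 55 L/min ÷ 60 = 0.9167 L/s.
Vt = flow × Ti = 0.9167 L/s × 0.60 s × 1000 mL/L = 550.02 mL.
R = (PIP − Pplat)/V̇ = (29.4 − 16.1) / 0.9167 = 13.3/0.9167 = 14.509 cmH2O·s/L.
C = Vt/(Pplat − PEEP) = 550.02 / (16.1 − 5) = 550.02/11.1 = 49.551 mL/cmH2O.
τ = R × C = 14.509 × 0.04955 L/cmH2O = 0.7189 s.
Fraction remaining at end-expiration = e^(−Te/τ) = e^(−1.70/0.7189) = 0.09398 → 9.398%.

9.4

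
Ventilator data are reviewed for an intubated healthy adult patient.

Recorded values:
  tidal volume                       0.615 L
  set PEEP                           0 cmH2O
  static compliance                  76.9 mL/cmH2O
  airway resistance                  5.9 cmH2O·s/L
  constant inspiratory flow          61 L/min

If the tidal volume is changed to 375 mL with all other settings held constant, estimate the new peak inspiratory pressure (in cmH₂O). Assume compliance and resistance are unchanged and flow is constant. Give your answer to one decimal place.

Flow: 61 L/min ÷ 60 = 1.0167 L/s.
PIP = Vt/C + R·V̇ + PEEP (constant-flow equation of motion).
Only the elastic term changes: ΔPIP = ΔVt / C = (375 − 615) / 76.9 = -3.121 cmH2O.
Original PIP = 615/76.9 + 5.9×1.0167 + 0 = 13.996 cmH2O; new PIP = 13.996 + (-3.121) = 10.875 cmH2O.

10.9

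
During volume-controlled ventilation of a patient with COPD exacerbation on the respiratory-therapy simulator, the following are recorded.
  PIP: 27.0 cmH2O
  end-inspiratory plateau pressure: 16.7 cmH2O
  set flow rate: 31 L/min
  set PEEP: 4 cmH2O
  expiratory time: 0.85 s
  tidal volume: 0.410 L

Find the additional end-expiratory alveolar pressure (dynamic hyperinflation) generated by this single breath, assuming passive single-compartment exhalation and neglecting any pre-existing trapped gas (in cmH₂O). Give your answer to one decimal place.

3.4

Flow: 31 L/min ÷ 60 = 0.5167 L/s.
R = (PIP − Pplat)/V̇ = (27.0 − 16.7) / 0.5167 = 10.3/0.5167 = 19.934 cmH2O·s/L.
C = Vt/(Pplat − PEEP) = 410.0 / (16.7 − 4) = 410.0/12.7 = 32.283 mL/cmH2O.
τ = R × C = 19.934 × 0.03228 L/cmH2O = 0.6435 s.
Fraction remaining = e^(−Te/τ) = e^(−0.85/0.6435) = 0.2669; trapped volume = 410.0 × 0.2669 = 109.43 mL.
Additional alveolar pressure from trapping ≈ V_trapped / C = 109.43 / 32.283 = 3.39 cmH2O.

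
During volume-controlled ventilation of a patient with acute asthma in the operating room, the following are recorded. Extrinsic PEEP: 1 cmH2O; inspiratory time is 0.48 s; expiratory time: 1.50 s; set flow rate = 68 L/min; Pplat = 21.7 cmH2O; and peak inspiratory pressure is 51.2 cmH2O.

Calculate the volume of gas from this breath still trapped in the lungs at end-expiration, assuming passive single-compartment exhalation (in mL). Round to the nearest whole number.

61

Flow: 68 L/min ÷ 60 = 1.1333 L/s.
Vt = flow × Ti = 1.1333 L/s × 0.48 s × 1000 mL/L = 543.98 mL.
R = (PIP − Pplat)/V̇ = (51.2 − 21.7) / 1.1333 = 29.5/1.1333 = 26.03 cmH2O·s/L.
C = Vt/(Pplat − PEEP) = 543.98 / (21.7 − 1) = 543.98/20.7 = 26.279 mL/cmH2O.
τ = R × C = 26.03 × 0.02628 L/cmH2O = 0.6841 s.
Fraction remaining = e^(−Te/τ) = e^(−1.50/0.6841) = 0.1116.
Trapped volume = 543.98 × 0.1116 = 60.708 mL.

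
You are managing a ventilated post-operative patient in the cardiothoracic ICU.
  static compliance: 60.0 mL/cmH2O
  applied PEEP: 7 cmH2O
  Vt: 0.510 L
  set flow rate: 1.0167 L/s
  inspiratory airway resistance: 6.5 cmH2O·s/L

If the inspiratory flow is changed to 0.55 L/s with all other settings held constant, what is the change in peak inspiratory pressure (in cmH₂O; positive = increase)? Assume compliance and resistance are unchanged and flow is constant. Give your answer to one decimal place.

-3.0

PIP = Vt/C + R·V̇ + PEEP (constant-flow equation of motion).
Only the resistive term changes: ΔPIP = R × ΔV̇ = 6.5 × (0.55 − 1.0167) = 6.5 × -0.4667 = -3.034 cmH2O.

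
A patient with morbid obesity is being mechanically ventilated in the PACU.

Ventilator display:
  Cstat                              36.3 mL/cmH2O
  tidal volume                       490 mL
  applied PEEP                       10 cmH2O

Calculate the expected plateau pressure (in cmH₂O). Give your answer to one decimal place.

Pplat = PEEP + Vt / Cstat = 10 + 490 / 36.3 = 10 + 13.499 = 23.499 cmH2O.

23.5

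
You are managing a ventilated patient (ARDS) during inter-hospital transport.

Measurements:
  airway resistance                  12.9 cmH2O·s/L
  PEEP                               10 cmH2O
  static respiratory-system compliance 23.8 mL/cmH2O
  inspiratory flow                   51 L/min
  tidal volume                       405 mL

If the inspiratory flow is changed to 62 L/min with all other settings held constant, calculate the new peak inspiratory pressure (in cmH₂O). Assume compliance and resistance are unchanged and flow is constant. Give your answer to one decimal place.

40.3

Flow: 51 L/min ÷ 60 = 0.85 L/s.
New flow: 62 L/min ÷ 60 = 1.0333 L/s.
PIP = Vt/C + R·V̇ + PEEP (constant-flow equation of motion).
Only the resistive term changes: ΔPIP = R × ΔV̇ = 12.9 × (1.0333 − 0.85) = 12.9 × 0.1833 = 2.365 cmH2O.
Original PIP = 405/23.8 + 12.9×0.85 + 10 = 37.982 cmH2O; new PIP = 37.982 + (2.365) = 40.347 cmH2O.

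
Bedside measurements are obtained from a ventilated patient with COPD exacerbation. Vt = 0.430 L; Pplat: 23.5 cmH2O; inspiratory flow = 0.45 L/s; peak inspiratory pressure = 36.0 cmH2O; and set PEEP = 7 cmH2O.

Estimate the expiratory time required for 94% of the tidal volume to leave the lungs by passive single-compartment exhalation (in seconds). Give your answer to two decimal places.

2.04

R = (PIP − Pplat)/V̇ = (36.0 − 23.5) / 0.45 = 12.5/0.45 = 27.778 cmH2O·s/L.
C = Vt/(Pplat − PEEP) = 430.0 / (23.5 − 7) = 430.0/16.5 = 26.061 mL/cmH2O.
τ = R × C = 27.778 × 0.02606 L/cmH2O = 0.7239 s.
t = −τ·ln(1 − 0.94) = −0.7239·ln(0.06) = 2.037 s.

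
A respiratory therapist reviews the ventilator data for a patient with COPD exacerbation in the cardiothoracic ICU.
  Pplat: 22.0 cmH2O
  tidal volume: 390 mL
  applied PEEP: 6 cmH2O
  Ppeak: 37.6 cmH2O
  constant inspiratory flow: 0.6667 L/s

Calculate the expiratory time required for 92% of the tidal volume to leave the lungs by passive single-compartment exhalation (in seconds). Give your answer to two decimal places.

R = (PIP − Pplat)/V̇ = (37.6 − 22.0) / 0.6667 = 15.6/0.6667 = 23.399 cmH2O·s/L.
C = Vt/(Pplat − PEEP) = 390.0 / (22.0 − 6) = 390.0/16.0 = 24.375 mL/cmH2O.
τ = R × C = 23.399 × 0.02438 L/cmH2O = 0.5705 s.
t = −τ·ln(1 − 0.92) = −0.5705·ln(0.08) = 1.441 s.

1.44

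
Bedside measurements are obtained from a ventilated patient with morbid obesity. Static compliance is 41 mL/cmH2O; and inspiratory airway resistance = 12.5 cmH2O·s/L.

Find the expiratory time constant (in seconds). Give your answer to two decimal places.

0.51

τ = R × C = 12.5 × 41 mL/cmH2O = 12.5 × 0.041 L/cmH2O = 0.5125 s.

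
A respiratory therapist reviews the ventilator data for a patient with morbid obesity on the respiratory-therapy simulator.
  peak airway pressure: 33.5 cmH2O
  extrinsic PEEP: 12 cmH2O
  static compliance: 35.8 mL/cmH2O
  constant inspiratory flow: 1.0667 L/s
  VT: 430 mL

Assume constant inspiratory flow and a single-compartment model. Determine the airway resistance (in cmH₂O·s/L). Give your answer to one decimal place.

8.9

Equation of motion (constant flow): PIP = Vt/C + R·V̇ + PEEP.
R·V̇ = PIP − Vt/C − PEEP = 33.5 − 430/35.8 − 12 = 33.5 − 12.011 − 12 = 9.489 cmH2O.
R = 9.489 / 1.0667 = 8.896 cmH2O·s/L.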